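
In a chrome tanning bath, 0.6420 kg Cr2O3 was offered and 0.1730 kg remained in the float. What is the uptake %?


Formula: Uptake = (offered - residual) / offered * 100
Substituting: Uptake = (0.6420 - 0.1730) / 0.6420 * 100
Result: 73.0530 %


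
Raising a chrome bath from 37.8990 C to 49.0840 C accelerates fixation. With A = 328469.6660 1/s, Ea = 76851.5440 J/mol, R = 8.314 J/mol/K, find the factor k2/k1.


T1 = 37.8990 + 273.15 = 311.0490 K; T2 = 49.0840 + 273.15 = 322.2340 K
k1 = A * exp(-Ea/(R*T1)) = 328469.6660 * exp(-76851.5440/(8.314*311.0490)) = 4.0767e-08 1/s
k2 = A * exp(-Ea/(R*T2)) = 328469.6660 * exp(-76851.5440/(8.314*322.2340)) = 1.1436e-07 1/s
k2/k1 = 1.1436e-07 / 4.0767e-08 = 2.8053


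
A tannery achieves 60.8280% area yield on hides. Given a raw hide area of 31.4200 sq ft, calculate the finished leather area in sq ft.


Formula: finished = raw * yield / 100
Substituting: finished = 31.4200 * 60.8280 / 100
Result: 19.1122 sq ft


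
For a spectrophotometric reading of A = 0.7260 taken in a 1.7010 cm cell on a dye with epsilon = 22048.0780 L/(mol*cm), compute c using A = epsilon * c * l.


Formula: c = A / (epsilon * l)
Substituting: c = 0.7260 / (22048.0780 * 1.7010)
Result: 1.9358e-05 mol/L


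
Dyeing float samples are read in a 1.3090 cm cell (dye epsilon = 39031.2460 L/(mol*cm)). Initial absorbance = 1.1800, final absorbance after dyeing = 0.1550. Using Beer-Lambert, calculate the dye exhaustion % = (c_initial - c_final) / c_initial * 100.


c_initial = A_i / (epsilon * l) = 1.1800 / (39031.2460 * 1.3090) = 2.3096e-05 mol/L
c_final = A_f / (epsilon * l) = 0.1550 / (39031.2460 * 1.3090) = 3.0337e-06 mol/L
Exhaustion = (c_initial - c_final) / c_initial * 100 = (2.3096e-05 - 3.0337e-06) / 2.3096e-05 * 100 = 86.8644 %


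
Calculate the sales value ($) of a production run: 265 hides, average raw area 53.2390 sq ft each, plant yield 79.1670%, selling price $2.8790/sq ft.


Raw_total = N * avg_area = 265 * 53.2390 = 14108.3350 sq ft
Finished = Raw_total * yield / 100 = 14108.3350 * 79.1670 / 100 = 11169.1456 sq ft
Value = Finished * price = 11169.1456 * 2.8790 = 32155.9701 $


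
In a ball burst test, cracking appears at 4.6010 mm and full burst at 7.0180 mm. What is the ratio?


Formula: Ratio = crack / burst
Substituting: Ratio = 4.6010 / 7.0180
Result: 0.6556


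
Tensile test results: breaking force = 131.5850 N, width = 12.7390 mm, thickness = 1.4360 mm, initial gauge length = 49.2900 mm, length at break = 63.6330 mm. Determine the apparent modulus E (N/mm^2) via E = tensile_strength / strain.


TS = F / (w * t) = 131.5850 / (12.7390 * 1.4360) = 7.1931 N/mm^2
strain = (Lf - L0) / L0 = (63.6330 - 49.2900) / 49.2900 = 0.2910
E = TS / strain = 7.1931 / 0.2910 = 24.7193 N/mm^2


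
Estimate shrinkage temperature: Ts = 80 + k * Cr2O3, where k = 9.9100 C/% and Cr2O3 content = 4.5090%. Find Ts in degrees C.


Formula: Ts = 80 + k * Cr2O3
Substituting: Ts = 80 + 9.9100 * 4.5090
Result: 124.6842 C


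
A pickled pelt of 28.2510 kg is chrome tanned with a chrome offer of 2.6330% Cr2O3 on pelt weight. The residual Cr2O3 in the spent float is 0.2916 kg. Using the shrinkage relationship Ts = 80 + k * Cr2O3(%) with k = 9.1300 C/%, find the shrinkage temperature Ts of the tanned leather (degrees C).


Offered = pelt * offer_pct / 100 = 28.2510 * 2.6330 / 100 = 0.7438 kg
Uptake = offered - residual = 0.7438 - 0.2916 = 0.4522 kg
Cr2O3% on pelt = uptake / pelt * 100 = 0.4522 / 28.2510 * 100 = 1.6008 %
Ts = 80 + k * Cr2O3% = 80 + 9.1300 * 1.6008 = 94.6155 C


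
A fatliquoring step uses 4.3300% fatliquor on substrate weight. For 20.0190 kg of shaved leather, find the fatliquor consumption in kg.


Formula: Fat = substrate * pct / 100
Substituting: Fat = 20.0190 * 4.3300 / 100
Result: 0.8668 kg


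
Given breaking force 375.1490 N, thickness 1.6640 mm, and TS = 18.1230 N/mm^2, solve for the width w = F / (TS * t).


Formula: w = F / (TS * t)
Substituting: w = 375.1490 / (18.1230 * 1.6640)
Result: 12.4400 mm


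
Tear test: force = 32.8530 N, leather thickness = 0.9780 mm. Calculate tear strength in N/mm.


Formula: Tear strength = force / thickness
Substituting: Tear strength = 32.8530 / 0.9780
Result: 33.5920 N/mm


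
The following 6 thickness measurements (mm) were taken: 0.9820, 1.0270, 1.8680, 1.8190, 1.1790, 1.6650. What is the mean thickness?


Formula: Average = sum / n
Substituting: Average = 8.5400 / 6
Result: 1.4233 mm


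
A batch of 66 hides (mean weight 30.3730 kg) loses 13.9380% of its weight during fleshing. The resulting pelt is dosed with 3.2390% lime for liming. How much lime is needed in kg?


Total_raw = N * avg_wt = 66 * 30.3730 = 2004.6180 kg
Substrate = Total_raw * (1 - loss/100) = 2004.6180 * (1 - 13.9380/100) = 1725.2143 kg
Lime = Substrate * pct / 100 = 1725.2143 * 3.2390 / 100 = 55.8797 kg


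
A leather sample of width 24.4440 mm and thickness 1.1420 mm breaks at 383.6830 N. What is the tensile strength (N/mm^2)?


Formula: TS = force / (width * thickness)
Substituting: TS = 383.6830 / (24.4440 * 1.1420)
Result: 13.7447 N/mm^2


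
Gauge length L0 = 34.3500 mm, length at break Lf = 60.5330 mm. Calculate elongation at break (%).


Formula: Elongation = (Lf - L0) / L0 * 100
Substituting: Elongation = (60.5330 - 34.3500) / 34.3500 * 100
Result: 76.2242 %


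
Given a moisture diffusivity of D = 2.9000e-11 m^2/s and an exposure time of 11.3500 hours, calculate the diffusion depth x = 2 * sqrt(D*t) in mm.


t = 11.3500 hr * 3600 = 40860.0000 s
D * t = 2.9000e-11 * 40860.0000 = 1.1849e-06
x = 2 * sqrt(D*t) = 2 * sqrt(1.1849e-06) = 0.0021771 m = 2.1771 mm


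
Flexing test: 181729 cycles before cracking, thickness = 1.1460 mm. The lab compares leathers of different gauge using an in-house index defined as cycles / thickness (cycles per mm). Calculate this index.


Formula: Index = cycles / thickness
Substituting: Index = 181729 / 1.1460
Result: 158576.7888 cycles/mm


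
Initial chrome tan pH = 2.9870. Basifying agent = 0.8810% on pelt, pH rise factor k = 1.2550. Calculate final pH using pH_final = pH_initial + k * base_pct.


Formula: pH_final = pH_initial + k * base_pct
Substituting: pH_final = 2.9870 + 1.2550 * 0.8810
Result: 4.0927


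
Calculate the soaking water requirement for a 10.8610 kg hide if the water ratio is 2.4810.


Formula: Water = hide_weight * ratio
Substituting: Water = 10.8610 * 2.4810
Result: 26.9461 kg


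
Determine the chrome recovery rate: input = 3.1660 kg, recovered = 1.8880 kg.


Formula: Recovery = recovered / input * 100
Substituting: Recovery = 1.8880 / 3.1660 * 100
Result: 59.6336 %


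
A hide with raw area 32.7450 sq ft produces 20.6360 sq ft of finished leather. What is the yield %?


Formula: Yield = finished / raw * 100
Substituting: Yield = 20.6360 / 32.7450 * 100
Result: 63.0203 %


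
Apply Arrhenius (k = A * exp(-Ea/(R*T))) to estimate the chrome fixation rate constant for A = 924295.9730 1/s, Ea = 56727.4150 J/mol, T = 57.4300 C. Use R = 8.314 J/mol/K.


T_K = T_C + 273.15 = 57.4300 + 273.15 = 330.5800 K
exponent = -Ea / (R * T_K) = -56727.4150 / (8.314 * 330.5800) = -20.6398
k = A * exp(exponent) = 924295.9730 * exp(-20.6398) = 0.00100471 1/s


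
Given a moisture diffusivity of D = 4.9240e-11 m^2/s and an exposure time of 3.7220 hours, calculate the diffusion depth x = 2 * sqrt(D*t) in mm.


t = 3.7220 hr * 3600 = 13399.2000 s
D * t = 4.9240e-11 * 13399.2000 = 6.5978e-07
x = 2 * sqrt(D*t) = 2 * sqrt(6.5978e-07) = 0.00162453 m = 1.6245 mm


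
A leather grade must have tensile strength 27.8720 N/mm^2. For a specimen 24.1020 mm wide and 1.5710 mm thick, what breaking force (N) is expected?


Formula: F = TS * w * t
Substituting: F = 27.8720 * 24.1020 * 1.5710
Result: 1055.3522 N


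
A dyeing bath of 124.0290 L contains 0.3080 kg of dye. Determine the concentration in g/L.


Formula: Conc = dye_mass(kg) / volume(L) * 1000
Substituting: Conc = 0.3080 / 124.0290 * 1000
Result: 2.4833 g/L


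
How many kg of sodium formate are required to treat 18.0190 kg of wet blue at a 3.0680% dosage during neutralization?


Formula: Neutralizer = substrate * pct / 100
Substituting: Neutralizer = 18.0190 * 3.0680 / 100
Result: 0.5528 kg


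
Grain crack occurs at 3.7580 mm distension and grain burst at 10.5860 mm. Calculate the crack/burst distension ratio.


Formula: Ratio = crack / burst
Substituting: Ratio = 3.7580 / 10.5860
Result: 0.3550


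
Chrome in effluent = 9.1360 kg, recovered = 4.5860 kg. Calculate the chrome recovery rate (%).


Formula: Recovery = recovered / input * 100
Substituting: Recovery = 4.5860 / 9.1360 * 100
Result: 50.1970 %


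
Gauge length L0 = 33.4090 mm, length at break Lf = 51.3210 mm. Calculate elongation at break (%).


Formula: Elongation = (Lf - L0) / L0 * 100
Substituting: Elongation = (51.3210 - 33.4090) / 33.4090 * 100
Result: 53.6143 %


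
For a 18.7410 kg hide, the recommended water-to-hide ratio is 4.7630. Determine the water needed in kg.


Formula: Water = hide_weight * ratio
Substituting: Water = 18.7410 * 4.7630
Result: 89.2634 kg


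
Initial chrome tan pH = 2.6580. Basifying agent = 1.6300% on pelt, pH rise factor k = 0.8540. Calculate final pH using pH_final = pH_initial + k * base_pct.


Formula: pH_final = pH_initial + k * base_pct
Substituting: pH_final = 2.6580 + 0.8540 * 1.6300
Result: 4.0500


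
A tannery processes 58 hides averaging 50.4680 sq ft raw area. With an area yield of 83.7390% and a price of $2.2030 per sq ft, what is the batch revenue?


Raw_total = N * avg_area = 58 * 50.4680 = 2927.1440 sq ft
Finished = Raw_total * yield / 100 = 2927.1440 * 83.7390 / 100 = 2451.1611 sq ft
Value = Finished * price = 2451.1611 * 2.2030 = 5399.9079 $


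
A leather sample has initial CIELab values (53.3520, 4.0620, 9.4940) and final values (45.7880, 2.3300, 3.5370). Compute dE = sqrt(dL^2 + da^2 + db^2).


dL = -7.5640, da = -1.7320, db = -5.9570
dE = sqrt((-7.5640)^2 + (-1.7320)^2 + (-5.9570)^2) = 9.7826


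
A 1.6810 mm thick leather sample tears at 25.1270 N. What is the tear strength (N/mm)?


Formula: Tear strength = force / thickness
Substituting: Tear strength = 25.1270 / 1.6810
Result: 14.9477 N/mm


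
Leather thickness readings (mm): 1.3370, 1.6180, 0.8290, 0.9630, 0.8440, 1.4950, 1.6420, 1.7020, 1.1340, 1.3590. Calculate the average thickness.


Formula: Average = sum / n
Substituting: Average = 12.9230 / 10
Result: 1.2923 mm


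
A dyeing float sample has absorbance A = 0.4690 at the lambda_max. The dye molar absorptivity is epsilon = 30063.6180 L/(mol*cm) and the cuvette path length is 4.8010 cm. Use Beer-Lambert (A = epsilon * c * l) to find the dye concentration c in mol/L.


Formula: c = A / (epsilon * l)
Substituting: c = 0.4690 / (30063.6180 * 4.8010)
Result: 3.2494e-06 mol/L


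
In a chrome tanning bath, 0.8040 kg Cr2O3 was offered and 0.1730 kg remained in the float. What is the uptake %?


Formula: Uptake = (offered - residual) / offered * 100
Substituting: Uptake = (0.8040 - 0.1730) / 0.8040 * 100
Result: 78.4826 %


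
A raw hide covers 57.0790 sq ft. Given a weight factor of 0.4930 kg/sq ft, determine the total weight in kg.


Formula: Weight = area * weight_per_sqft
Substituting: Weight = 57.0790 * 0.4930
Result: 28.1399 kg


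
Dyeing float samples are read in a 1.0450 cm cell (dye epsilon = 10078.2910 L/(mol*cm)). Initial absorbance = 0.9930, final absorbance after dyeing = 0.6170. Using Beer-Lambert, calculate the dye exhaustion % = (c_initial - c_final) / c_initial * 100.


c_initial = A_i / (epsilon * l) = 0.9930 / (10078.2910 * 1.0450) = 9.4286e-05 mol/L
c_final = A_f / (epsilon * l) = 0.6170 / (10078.2910 * 1.0450) = 5.8584e-05 mol/L
Exhaustion = (c_initial - c_final) / c_initial * 100 = (9.4286e-05 - 5.8584e-05) / 9.4286e-05 * 100 = 37.8651 %


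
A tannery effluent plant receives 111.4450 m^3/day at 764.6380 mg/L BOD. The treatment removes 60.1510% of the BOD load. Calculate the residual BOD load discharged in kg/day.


Load_in = volume * conc / 1000 = 111.4450 * 764.6380 / 1000 = 85.2151 kg/day
Removed = Load_in * eff / 100 = 85.2151 * 60.1510 / 100 = 51.2577 kg/day
Load_out = Load_in - Removed = 85.2151 - 51.2577 = 33.9574 kg/day


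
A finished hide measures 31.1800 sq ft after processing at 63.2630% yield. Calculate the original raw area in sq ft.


Formula: raw = finished * 100 / yield
Substituting: raw = 31.1800 * 100 / 63.2630
Result: 49.2863 sq ft


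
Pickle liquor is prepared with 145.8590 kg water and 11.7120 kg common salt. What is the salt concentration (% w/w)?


Formula: Conc = salt / (water + salt) * 100
Substituting: Conc = 11.7120 / (145.8590 + 11.7120) * 100
Result: 7.4328 %


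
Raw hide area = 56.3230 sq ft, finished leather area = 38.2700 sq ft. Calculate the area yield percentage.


Formula: Yield = finished / raw * 100
Substituting: Yield = 38.2700 / 56.3230 * 100
Result: 67.9474 %


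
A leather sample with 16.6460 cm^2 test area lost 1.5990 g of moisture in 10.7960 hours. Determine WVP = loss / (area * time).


Formula: WVP = loss / (area * time)
Substituting: WVP = 1.5990 / (16.6460 * 10.7960)
Result: 0.00889766 g/(cm^2*hr)


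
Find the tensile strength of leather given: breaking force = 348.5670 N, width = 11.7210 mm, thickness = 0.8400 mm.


Formula: TS = force / (width * thickness)
Substituting: TS = 348.5670 / (11.7210 * 0.8400)
Result: 35.4032 N/mm^2


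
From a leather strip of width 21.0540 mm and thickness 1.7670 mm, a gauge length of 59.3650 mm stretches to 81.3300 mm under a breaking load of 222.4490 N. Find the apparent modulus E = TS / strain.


TS = F / (w * t) = 222.4490 / (21.0540 * 1.7670) = 5.9794 N/mm^2
strain = (Lf - L0) / L0 = (81.3300 - 59.3650) / 59.3650 = 0.3700
E = TS / strain = 5.9794 / 0.3700 = 16.1606 N/mm^2


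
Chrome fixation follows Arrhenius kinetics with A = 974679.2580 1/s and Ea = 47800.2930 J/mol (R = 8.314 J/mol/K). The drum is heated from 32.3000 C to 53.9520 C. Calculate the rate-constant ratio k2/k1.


T1 = 32.3000 + 273.15 = 305.4500 K; T2 = 53.9520 + 273.15 = 327.1020 K
k1 = A * exp(-Ea/(R*T1)) = 974679.2580 * exp(-47800.2930/(8.314*305.4500)) = 0.00652072 1/s
k2 = A * exp(-Ea/(R*T2)) = 974679.2580 * exp(-47800.2930/(8.314*327.1020)) = 0.0226672 1/s
k2/k1 = 0.0226672 / 0.00652072 = 3.4762


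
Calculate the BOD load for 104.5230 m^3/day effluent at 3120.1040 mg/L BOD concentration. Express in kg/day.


Formula: BOD_load = volume * conc / 1000
Substituting: BOD_load = 104.5230 * 3120.1040 / 1000
Result: 326.1226 kg/day


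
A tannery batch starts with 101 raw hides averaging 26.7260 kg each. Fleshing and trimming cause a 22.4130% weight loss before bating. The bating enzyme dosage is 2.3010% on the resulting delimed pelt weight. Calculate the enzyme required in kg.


Total_raw = N * avg_wt = 101 * 26.7260 = 2699.3260 kg
Substrate = Total_raw * (1 - loss/100) = 2699.3260 * (1 - 22.4130/100) = 2094.3261 kg
Enzyme = Substrate * pct / 100 = 2094.3261 * 2.3010 / 100 = 48.1904 kg


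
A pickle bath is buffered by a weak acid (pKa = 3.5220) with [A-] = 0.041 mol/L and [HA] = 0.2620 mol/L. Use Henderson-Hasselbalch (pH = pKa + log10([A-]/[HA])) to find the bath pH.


ratio = [A-] / [HA] = 0.041 / 0.2620 = 0.1565
log10(ratio) = -0.8055
pH = pKa + log10(ratio) = 3.5220 - 0.8055 = 2.7165


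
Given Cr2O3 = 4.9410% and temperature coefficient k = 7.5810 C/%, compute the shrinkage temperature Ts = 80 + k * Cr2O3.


Formula: Ts = 80 + k * Cr2O3
Substituting: Ts = 80 + 7.5810 * 4.9410
Result: 117.4577 C


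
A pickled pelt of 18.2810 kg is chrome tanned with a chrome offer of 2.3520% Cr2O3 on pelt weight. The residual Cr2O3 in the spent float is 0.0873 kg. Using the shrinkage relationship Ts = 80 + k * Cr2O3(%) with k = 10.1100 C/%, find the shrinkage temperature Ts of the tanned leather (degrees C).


Offered = pelt * offer_pct / 100 = 18.2810 * 2.3520 / 100 = 0.4300 kg
Uptake = offered - residual = 0.4300 - 0.0873 = 0.3427 kg
Cr2O3% on pelt = uptake / pelt * 100 = 0.3427 / 18.2810 * 100 = 1.8745 %
Ts = 80 + k * Cr2O3% = 80 + 10.1100 * 1.8745 = 98.9507 C


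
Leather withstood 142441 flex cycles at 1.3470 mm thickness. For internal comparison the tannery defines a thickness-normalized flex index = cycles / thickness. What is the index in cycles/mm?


Formula: Index = cycles / thickness
Substituting: Index = 142441 / 1.3470
Result: 105746.8448 cycles/mm


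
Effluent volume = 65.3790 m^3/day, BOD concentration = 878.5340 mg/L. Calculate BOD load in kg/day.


Formula: BOD_load = volume * conc / 1000
Substituting: BOD_load = 65.3790 * 878.5340 / 1000
Result: 57.4377 kg/day


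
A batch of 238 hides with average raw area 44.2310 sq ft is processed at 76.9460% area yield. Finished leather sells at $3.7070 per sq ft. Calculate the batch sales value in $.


Raw_total = N * avg_area = 238 * 44.2310 = 10526.9780 sq ft
Finished = Raw_total * yield / 100 = 10526.9780 * 76.9460 / 100 = 8100.0885 sq ft
Value = Finished * price = 8100.0885 * 3.7070 = 30027.0280 $


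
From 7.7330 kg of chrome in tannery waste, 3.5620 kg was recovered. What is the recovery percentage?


Formula: Recovery = recovered / input * 100
Substituting: Recovery = 3.5620 / 7.7330 * 100
Result: 46.0623 %


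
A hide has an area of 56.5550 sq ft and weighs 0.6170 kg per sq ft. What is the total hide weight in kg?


Formula: Weight = area * weight_per_sqft
Substituting: Weight = 56.5550 * 0.6170
Result: 34.8944 kg


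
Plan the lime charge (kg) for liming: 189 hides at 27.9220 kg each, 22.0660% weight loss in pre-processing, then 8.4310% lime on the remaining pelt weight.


Total_raw = N * avg_wt = 189 * 27.9220 = 5277.2580 kg
Substrate = Total_raw * (1 - loss/100) = 5277.2580 * (1 - 22.0660/100) = 4112.7782 kg
Lime = Substrate * pct / 100 = 4112.7782 * 8.4310 / 100 = 346.7483 kg


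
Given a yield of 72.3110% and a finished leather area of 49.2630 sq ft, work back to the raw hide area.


Formula: raw = finished * 100 / yield
Substituting: raw = 49.2630 * 100 / 72.3110
Result: 68.1266 sq ft


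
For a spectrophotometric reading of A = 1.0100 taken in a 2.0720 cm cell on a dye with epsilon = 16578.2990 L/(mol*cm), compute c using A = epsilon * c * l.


Formula: c = A / (epsilon * l)
Substituting: c = 1.0100 / (16578.2990 * 2.0720)
Result: 2.9403e-05 mol/L


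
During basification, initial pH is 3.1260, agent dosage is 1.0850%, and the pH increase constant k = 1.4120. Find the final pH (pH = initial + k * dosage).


Formula: pH_final = pH_initial + k * base_pct
Substituting: pH_final = 3.1260 + 1.4120 * 1.0850
Result: 4.6580


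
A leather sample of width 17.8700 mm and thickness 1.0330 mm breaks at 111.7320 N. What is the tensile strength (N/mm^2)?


Formula: TS = force / (width * thickness)
Substituting: TS = 111.7320 / (17.8700 * 1.0330)
Result: 6.0527 N/mm^2


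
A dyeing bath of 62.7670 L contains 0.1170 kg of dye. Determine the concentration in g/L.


Formula: Conc = dye_mass(kg) / volume(L) * 1000
Substituting: Conc = 0.1170 / 62.7670 * 1000
Result: 1.8640 g/L


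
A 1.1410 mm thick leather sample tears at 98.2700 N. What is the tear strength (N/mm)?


Formula: Tear strength = force / thickness
Substituting: Tear strength = 98.2700 / 1.1410
Result: 86.1262 N/mm


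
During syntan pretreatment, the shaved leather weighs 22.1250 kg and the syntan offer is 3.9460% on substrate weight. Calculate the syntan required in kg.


Formula: Syntan = substrate * pct / 100
Substituting: Syntan = 22.1250 * 3.9460 / 100
Result: 0.8731 kg


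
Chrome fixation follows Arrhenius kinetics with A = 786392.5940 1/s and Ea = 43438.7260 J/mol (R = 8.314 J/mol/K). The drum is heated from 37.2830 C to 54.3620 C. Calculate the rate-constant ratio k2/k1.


T1 = 37.2830 + 273.15 = 310.4330 K; T2 = 54.3620 + 273.15 = 327.5120 K
k1 = A * exp(-Ea/(R*T1)) = 786392.5940 * exp(-43438.7260/(8.314*310.4330)) = 0.0385665 1/s
k2 = A * exp(-Ea/(R*T2)) = 786392.5940 * exp(-43438.7260/(8.314*327.5120)) = 0.0927641 1/s
k2/k1 = 0.0927641 / 0.0385665 = 2.4053


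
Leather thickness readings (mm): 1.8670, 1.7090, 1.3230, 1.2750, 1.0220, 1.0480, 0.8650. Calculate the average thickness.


Formula: Average = sum / n
Substituting: Average = 9.1090 / 7
Result: 1.3013 mm


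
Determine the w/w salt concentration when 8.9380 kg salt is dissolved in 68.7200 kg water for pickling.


Formula: Conc = salt / (water + salt) * 100
Substituting: Conc = 8.9380 / (68.7200 + 8.9380) * 100
Result: 11.5094 %


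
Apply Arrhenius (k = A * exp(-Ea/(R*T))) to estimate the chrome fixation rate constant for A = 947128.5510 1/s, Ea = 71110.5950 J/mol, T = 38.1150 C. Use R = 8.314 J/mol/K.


T_K = T_C + 273.15 = 38.1150 + 273.15 = 311.2650 K
exponent = -Ea / (R * T_K) = -71110.5950 / (8.314 * 311.2650) = -27.4786
k = A * exp(exponent) = 947128.5510 * exp(-27.4786) = 1.1031e-06 1/s


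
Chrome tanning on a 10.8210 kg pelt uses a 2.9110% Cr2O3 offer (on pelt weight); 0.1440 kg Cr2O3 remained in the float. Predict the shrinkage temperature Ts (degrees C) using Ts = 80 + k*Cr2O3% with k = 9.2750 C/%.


Offered = pelt * offer_pct / 100 = 10.8210 * 2.9110 / 100 = 0.3150 kg
Uptake = offered - residual = 0.3150 - 0.1440 = 0.1710 kg
Cr2O3% on pelt = uptake / pelt * 100 = 0.1710 / 10.8210 * 100 = 1.5803 %
Ts = 80 + k * Cr2O3% = 80 + 9.2750 * 1.5803 = 94.6569 C


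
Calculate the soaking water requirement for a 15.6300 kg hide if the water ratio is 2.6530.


Formula: Water = hide_weight * ratio
Substituting: Water = 15.6300 * 2.6530
Result: 41.4664 kg


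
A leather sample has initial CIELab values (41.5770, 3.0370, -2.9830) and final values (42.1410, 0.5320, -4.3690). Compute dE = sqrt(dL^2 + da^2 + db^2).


dL = 0.5640, da = -2.5050, db = -1.3860
dE = sqrt(0.5640^2 + (-2.5050)^2 + (-1.3860)^2) = 2.9179


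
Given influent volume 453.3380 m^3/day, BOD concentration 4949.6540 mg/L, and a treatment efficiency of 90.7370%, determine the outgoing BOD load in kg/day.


Load_in = volume * conc / 1000 = 453.3380 * 4949.6540 / 1000 = 2243.8662 kg/day
Removed = Load_in * eff / 100 = 2243.8662 * 90.7370 / 100 = 2036.0169 kg/day
Load_out = Load_in - Removed = 2243.8662 - 2036.0169 = 207.8493 kg/day


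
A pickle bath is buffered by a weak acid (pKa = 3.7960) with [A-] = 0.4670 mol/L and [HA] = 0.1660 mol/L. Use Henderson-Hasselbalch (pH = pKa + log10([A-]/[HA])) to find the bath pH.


ratio = [A-] / [HA] = 0.4670 / 0.1660 = 2.8133
log10(ratio) = 0.4492
pH = pKa + log10(ratio) = 3.7960 + 0.4492 = 4.2452


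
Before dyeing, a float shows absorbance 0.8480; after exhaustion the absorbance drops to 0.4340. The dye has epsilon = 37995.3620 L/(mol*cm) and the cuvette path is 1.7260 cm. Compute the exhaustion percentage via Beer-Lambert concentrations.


c_initial = A_i / (epsilon * l) = 0.8480 / (37995.3620 * 1.7260) = 1.2931e-05 mol/L
c_final = A_f / (epsilon * l) = 0.4340 / (37995.3620 * 1.7260) = 6.6179e-06 mol/L
Exhaustion = (c_initial - c_final) / c_initial * 100 = (1.2931e-05 - 6.6179e-06) / 1.2931e-05 * 100 = 48.8208 %


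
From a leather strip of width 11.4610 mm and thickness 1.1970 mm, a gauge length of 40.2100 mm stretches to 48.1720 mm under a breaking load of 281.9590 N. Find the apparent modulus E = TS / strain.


TS = F / (w * t) = 281.9590 / (11.4610 * 1.1970) = 20.5527 N/mm^2
strain = (Lf - L0) / L0 = (48.1720 - 40.2100) / 40.2100 = 0.1980
E = TS / strain = 20.5527 / 0.1980 = 103.7961 N/mm^2


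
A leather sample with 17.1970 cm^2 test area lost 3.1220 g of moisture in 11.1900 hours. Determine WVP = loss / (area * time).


Formula: WVP = loss / (area * time)
Substituting: WVP = 3.1220 / (17.1970 * 11.1900)
Result: 0.0162237 g/(cm^2*hr)


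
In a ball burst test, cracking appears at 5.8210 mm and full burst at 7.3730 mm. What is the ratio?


Formula: Ratio = crack / burst
Substituting: Ratio = 5.8210 / 7.3730
Result: 0.7895


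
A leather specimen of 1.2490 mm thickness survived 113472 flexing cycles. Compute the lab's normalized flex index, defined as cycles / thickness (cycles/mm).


Formula: Index = cycles / thickness
Substituting: Index = 113472 / 1.2490
Result: 90850.2802 cycles/mm


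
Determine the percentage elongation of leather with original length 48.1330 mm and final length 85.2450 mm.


Formula: Elongation = (Lf - L0) / L0 * 100
Substituting: Elongation = (85.2450 - 48.1330) / 48.1330 * 100
Result: 77.1030 %


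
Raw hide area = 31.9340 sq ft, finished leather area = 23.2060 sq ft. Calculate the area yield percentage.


Formula: Yield = finished / raw * 100
Substituting: Yield = 23.2060 / 31.9340 * 100
Result: 72.6686 %


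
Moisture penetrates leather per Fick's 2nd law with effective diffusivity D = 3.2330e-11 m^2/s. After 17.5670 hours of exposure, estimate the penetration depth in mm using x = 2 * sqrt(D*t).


t = 17.5670 hr * 3600 = 63241.2000 s
D * t = 3.2330e-11 * 63241.2000 = 2.0446e-06
x = 2 * sqrt(D*t) = 2 * sqrt(2.0446e-06) = 0.00285978 m = 2.8598 mm


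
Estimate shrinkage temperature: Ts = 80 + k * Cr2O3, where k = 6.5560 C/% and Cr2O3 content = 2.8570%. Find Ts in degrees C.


Formula: Ts = 80 + k * Cr2O3
Substituting: Ts = 80 + 6.5560 * 2.8570
Result: 98.7305 C


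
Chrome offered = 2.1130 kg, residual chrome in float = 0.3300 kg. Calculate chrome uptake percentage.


Formula: Uptake = (offered - residual) / offered * 100
Substituting: Uptake = (2.1130 - 0.3300) / 2.1130 * 100
Result: 84.3824 %


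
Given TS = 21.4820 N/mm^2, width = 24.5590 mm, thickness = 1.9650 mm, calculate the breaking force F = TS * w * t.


Formula: F = TS * w * t
Substituting: F = 21.4820 * 24.5590 * 1.9650
Result: 1036.6877 N


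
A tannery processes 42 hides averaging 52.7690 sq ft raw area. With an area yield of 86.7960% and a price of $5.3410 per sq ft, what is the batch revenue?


Raw_total = N * avg_area = 42 * 52.7690 = 2216.2980 sq ft
Finished = Raw_total * yield / 100 = 2216.2980 * 86.7960 / 100 = 1923.6580 sq ft
Value = Finished * price = 1923.6580 * 5.3410 = 10274.2574 $


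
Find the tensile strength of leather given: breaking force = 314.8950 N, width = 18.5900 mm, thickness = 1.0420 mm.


Formula: TS = force / (width * thickness)
Substituting: TS = 314.8950 / (18.5900 * 1.0420)
Result: 16.2562 N/mm^2


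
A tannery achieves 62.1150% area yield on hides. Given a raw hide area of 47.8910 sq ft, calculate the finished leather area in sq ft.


Formula: finished = raw * yield / 100
Substituting: finished = 47.8910 * 62.1150 / 100
Result: 29.7475 sq ft


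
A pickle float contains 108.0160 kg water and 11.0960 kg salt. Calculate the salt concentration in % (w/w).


Formula: Conc = salt / (water + salt) * 100
Substituting: Conc = 11.0960 / (108.0160 + 11.0960) * 100
Result: 9.3156 %


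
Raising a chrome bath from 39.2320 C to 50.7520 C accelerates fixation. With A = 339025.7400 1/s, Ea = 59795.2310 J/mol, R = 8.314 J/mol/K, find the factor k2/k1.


T1 = 39.2320 + 273.15 = 312.3820 K; T2 = 50.7520 + 273.15 = 323.9020 K
k1 = A * exp(-Ea/(R*T1)) = 339025.7400 * exp(-59795.2310/(8.314*312.3820)) = 3.3984e-05 1/s
k2 = A * exp(-Ea/(R*T2)) = 339025.7400 * exp(-59795.2310/(8.314*323.9020)) = 7.7072e-05 1/s
k2/k1 = 7.7072e-05 / 3.3984e-05 = 2.2679


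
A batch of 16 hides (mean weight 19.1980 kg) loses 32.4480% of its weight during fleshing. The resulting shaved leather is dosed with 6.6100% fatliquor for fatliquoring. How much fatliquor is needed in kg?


Total_raw = N * avg_wt = 16 * 19.1980 = 307.1680 kg
Substrate = Total_raw * (1 - loss/100) = 307.1680 * (1 - 32.4480/100) = 207.4981 kg
Fat = Substrate * pct / 100 = 207.4981 * 6.6100 / 100 = 13.7156 kg


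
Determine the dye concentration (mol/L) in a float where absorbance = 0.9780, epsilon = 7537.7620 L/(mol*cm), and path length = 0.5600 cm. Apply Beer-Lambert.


Formula: c = A / (epsilon * l)
Substituting: c = 0.9780 / (7537.7620 * 0.5600)
Result: 2.3169e-04 mol/L


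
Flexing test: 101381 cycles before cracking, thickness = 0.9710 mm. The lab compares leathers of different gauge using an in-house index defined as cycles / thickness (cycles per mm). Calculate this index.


Formula: Index = cycles / thickness
Substituting: Index = 101381 / 0.9710
Result: 104408.8568 cycles/mm


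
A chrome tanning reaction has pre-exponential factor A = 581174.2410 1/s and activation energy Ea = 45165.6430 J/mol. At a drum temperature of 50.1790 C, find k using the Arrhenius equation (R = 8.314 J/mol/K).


T_K = T_C + 273.15 = 50.1790 + 273.15 = 323.3290 K
exponent = -Ea / (R * T_K) = -45165.6430 / (8.314 * 323.3290) = -16.8017
k = A * exp(exponent) = 581174.2410 * exp(-16.8017) = 0.029337 1/s


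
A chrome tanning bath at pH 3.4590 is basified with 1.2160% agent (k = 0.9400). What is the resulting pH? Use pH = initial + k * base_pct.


Formula: pH_final = pH_initial + k * base_pct
Substituting: pH_final = 3.4590 + 0.9400 * 1.2160
Result: 4.6020


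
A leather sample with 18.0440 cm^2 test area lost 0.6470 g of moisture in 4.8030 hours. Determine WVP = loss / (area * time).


Formula: WVP = loss / (area * time)
Substituting: WVP = 0.6470 / (18.0440 * 4.8030)
Result: 0.0074655 g/(cm^2*hr)


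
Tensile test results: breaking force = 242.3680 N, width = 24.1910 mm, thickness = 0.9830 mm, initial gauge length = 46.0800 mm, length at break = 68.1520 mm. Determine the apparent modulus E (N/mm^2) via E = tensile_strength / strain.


TS = F / (w * t) = 242.3680 / (24.1910 * 0.9830) = 10.1922 N/mm^2
strain = (Lf - L0) / L0 = (68.1520 - 46.0800) / 46.0800 = 0.4790
E = TS / strain = 10.1922 / 0.4790 = 21.2784 N/mm^2


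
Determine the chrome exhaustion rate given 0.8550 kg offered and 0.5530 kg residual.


Formula: Uptake = (offered - residual) / offered * 100
Substituting: Uptake = (0.8550 - 0.5530) / 0.8550 * 100
Result: 35.3216 %


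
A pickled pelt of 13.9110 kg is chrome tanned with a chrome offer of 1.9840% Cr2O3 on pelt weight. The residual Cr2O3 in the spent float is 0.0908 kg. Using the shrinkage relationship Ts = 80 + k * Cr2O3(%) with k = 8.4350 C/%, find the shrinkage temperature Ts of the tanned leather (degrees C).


Offered = pelt * offer_pct / 100 = 13.9110 * 1.9840 / 100 = 0.2760 kg
Uptake = offered - residual = 0.2760 - 0.0908 = 0.1852 kg
Cr2O3% on pelt = uptake / pelt * 100 = 0.1852 / 13.9110 * 100 = 1.3313 %
Ts = 80 + k * Cr2O3% = 80 + 8.4350 * 1.3313 = 91.2293 C


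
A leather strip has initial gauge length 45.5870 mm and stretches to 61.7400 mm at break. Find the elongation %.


Formula: Elongation = (Lf - L0) / L0 * 100
Substituting: Elongation = (61.7400 - 45.5870) / 45.5870 * 100
Result: 35.4333 %


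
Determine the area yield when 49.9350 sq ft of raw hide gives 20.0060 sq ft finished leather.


Formula: Yield = finished / raw * 100
Substituting: Yield = 20.0060 / 49.9350 * 100
Result: 40.0641 %


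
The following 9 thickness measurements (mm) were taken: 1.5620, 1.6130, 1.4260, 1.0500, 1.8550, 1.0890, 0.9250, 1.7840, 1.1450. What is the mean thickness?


Formula: Average = sum / n
Substituting: Average = 12.4490 / 9
Result: 1.3832 mm


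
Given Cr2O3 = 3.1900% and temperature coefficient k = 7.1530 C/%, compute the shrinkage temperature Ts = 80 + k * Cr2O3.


Formula: Ts = 80 + k * Cr2O3
Substituting: Ts = 80 + 7.1530 * 3.1900
Result: 102.8181 C


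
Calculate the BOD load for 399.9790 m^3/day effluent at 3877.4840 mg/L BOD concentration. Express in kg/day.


Formula: BOD_load = volume * conc / 1000
Substituting: BOD_load = 399.9790 * 3877.4840 / 1000
Result: 1550.9122 kg/day


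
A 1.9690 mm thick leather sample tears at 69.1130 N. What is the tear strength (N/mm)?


Formula: Tear strength = force / thickness
Substituting: Tear strength = 69.1130 / 1.9690
Result: 35.1006 N/mm


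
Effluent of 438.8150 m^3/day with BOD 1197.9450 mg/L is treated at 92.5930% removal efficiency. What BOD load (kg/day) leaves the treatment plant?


Load_in = volume * conc / 1000 = 438.8150 * 1197.9450 / 1000 = 525.6762 kg/day
Removed = Load_in * eff / 100 = 525.6762 * 92.5930 / 100 = 486.7394 kg/day
Load_out = Load_in - Removed = 525.6762 - 486.7394 = 38.9368 kg/day


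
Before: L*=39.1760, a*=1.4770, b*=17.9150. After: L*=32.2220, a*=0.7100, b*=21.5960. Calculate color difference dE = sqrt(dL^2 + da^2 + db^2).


dL = -6.9540, da = -0.7670, db = 3.6810
dE = sqrt((-6.9540)^2 + (-0.7670)^2 + 3.6810^2) = 7.9055


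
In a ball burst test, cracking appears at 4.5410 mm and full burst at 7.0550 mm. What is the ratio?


Formula: Ratio = crack / burst
Substituting: Ratio = 4.5410 / 7.0550
Result: 0.6437


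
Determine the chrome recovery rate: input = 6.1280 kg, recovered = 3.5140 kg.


Formula: Recovery = recovered / input * 100
Substituting: Recovery = 3.5140 / 6.1280 * 100
Result: 57.3433 %


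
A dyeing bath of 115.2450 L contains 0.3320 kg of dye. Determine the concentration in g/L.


Formula: Conc = dye_mass(kg) / volume(L) * 1000
Substituting: Conc = 0.3320 / 115.2450 * 1000
Result: 2.8808 g/L


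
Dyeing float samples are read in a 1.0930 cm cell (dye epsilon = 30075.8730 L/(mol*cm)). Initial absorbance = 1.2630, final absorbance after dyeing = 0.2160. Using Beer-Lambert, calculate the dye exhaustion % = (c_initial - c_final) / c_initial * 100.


c_initial = A_i / (epsilon * l) = 1.2630 / (30075.8730 * 1.0930) = 3.8421e-05 mol/L
c_final = A_f / (epsilon * l) = 0.2160 / (30075.8730 * 1.0930) = 6.5708e-06 mol/L
Exhaustion = (c_initial - c_final) / c_initial * 100 = (3.8421e-05 - 6.5708e-06) / 3.8421e-05 * 100 = 82.8979 %


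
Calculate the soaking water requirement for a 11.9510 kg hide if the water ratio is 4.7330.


Formula: Water = hide_weight * ratio
Substituting: Water = 11.9510 * 4.7330
Result: 56.5641 kg


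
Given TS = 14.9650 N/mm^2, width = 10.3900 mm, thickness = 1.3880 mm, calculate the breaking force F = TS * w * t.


Formula: F = TS * w * t
Substituting: F = 14.9650 * 10.3900 * 1.3880
Result: 215.8151 N


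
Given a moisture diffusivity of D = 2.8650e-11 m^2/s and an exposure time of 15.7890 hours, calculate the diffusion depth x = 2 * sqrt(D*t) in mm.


t = 15.7890 hr * 3600 = 56840.4000 s
D * t = 2.8650e-11 * 56840.4000 = 1.6285e-06
x = 2 * sqrt(D*t) = 2 * sqrt(1.6285e-06) = 0.00255224 m = 2.5522 mm


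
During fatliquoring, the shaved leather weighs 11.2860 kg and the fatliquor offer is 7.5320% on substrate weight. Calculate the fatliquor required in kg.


Formula: Fat = substrate * pct / 100
Substituting: Fat = 11.2860 * 7.5320 / 100
Result: 0.8501 kg


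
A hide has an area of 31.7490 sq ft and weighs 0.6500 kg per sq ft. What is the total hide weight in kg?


Formula: Weight = area * weight_per_sqft
Substituting: Weight = 31.7490 * 0.6500
Result: 20.6368 kg


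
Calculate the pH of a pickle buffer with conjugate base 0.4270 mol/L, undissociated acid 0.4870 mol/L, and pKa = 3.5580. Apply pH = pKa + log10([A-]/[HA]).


ratio = [A-] / [HA] = 0.4270 / 0.4870 = 0.8768
log10(ratio) = -0.0571011
pH = pKa + log10(ratio) = 3.5580 - 0.0571011 = 3.5009


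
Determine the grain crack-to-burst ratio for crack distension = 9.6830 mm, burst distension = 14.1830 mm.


Formula: Ratio = crack / burst
Substituting: Ratio = 9.6830 / 14.1830
Result: 0.6827


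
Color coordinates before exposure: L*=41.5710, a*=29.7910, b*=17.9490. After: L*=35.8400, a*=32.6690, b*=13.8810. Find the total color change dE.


dL = -5.7310, da = 2.8780, db = -4.0680
dE = sqrt((-5.7310)^2 + 2.8780^2 + (-4.0680)^2) = 7.5945


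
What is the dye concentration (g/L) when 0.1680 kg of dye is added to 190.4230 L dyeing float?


Formula: Conc = dye_mass(kg) / volume(L) * 1000
Substituting: Conc = 0.1680 / 190.4230 * 1000
Result: 0.8822 g/L


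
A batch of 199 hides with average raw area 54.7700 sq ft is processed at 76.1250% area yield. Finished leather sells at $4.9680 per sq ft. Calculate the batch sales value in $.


Raw_total = N * avg_area = 199 * 54.7700 = 10899.2300 sq ft
Finished = Raw_total * yield / 100 = 10899.2300 * 76.1250 / 100 = 8297.0388 sq ft
Value = Finished * price = 8297.0388 * 4.9680 = 41219.6889 $


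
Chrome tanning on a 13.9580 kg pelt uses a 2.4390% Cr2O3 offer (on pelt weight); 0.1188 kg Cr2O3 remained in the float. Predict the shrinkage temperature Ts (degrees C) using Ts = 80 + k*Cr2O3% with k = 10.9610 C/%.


Offered = pelt * offer_pct / 100 = 13.9580 * 2.4390 / 100 = 0.3404 kg
Uptake = offered - residual = 0.3404 - 0.1188 = 0.2216 kg
Cr2O3% on pelt = uptake / pelt * 100 = 0.2216 / 13.9580 * 100 = 1.5879 %
Ts = 80 + k * Cr2O3% = 80 + 10.9610 * 1.5879 = 97.4047 C


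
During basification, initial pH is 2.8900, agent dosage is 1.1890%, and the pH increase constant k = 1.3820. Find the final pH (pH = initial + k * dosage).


Formula: pH_final = pH_initial + k * base_pct
Substituting: pH_final = 2.8900 + 1.3820 * 1.1890
Result: 4.5332


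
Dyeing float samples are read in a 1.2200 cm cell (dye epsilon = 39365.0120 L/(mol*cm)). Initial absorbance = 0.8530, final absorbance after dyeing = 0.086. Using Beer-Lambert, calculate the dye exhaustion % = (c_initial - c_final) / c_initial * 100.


c_initial = A_i / (epsilon * l) = 0.8530 / (39365.0120 * 1.2200) = 1.7761e-05 mol/L
c_final = A_f / (epsilon * l) = 0.086 / (39365.0120 * 1.2200) = 1.7907e-06 mol/L
Exhaustion = (c_initial - c_final) / c_initial * 100 = (1.7761e-05 - 1.7907e-06) / 1.7761e-05 * 100 = 89.9179 %


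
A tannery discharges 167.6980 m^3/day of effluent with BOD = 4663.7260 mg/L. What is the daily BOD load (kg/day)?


Formula: BOD_load = volume * conc / 1000
Substituting: BOD_load = 167.6980 * 4663.7260 / 1000
Result: 782.0975 kg/day


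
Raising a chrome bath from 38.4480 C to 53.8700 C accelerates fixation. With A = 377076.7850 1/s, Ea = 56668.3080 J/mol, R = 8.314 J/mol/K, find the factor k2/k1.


T1 = 38.4480 + 273.15 = 311.5980 K; T2 = 53.8700 + 273.15 = 327.0200 K
k1 = A * exp(-Ea/(R*T1)) = 377076.7850 * exp(-56668.3080/(8.314*311.5980)) = 1.1926e-04 1/s
k2 = A * exp(-Ea/(R*T2)) = 377076.7850 * exp(-56668.3080/(8.314*327.0200)) = 3.3460e-04 1/s
k2/k1 = 3.3460e-04 / 1.1926e-04 = 2.8055


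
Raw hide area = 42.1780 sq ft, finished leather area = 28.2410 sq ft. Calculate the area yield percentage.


Formula: Yield = finished / raw * 100
Substituting: Yield = 28.2410 / 42.1780 * 100
Result: 66.9567 %


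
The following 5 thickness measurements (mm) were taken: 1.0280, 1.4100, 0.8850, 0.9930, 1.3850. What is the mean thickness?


Formula: Average = sum / n
Substituting: Average = 5.7010 / 5
Result: 1.1402 mm


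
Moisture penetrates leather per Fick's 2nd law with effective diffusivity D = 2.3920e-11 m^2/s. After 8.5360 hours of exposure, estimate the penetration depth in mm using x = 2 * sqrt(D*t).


t = 8.5360 hr * 3600 = 30729.6000 s
D * t = 2.3920e-11 * 30729.6000 = 7.3505e-07
x = 2 * sqrt(D*t) = 2 * sqrt(7.3505e-07) = 0.0017147 m = 1.7147 mm


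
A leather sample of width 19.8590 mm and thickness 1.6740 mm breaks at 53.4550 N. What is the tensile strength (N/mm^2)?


Formula: TS = force / (width * thickness)
Substituting: TS = 53.4550 / (19.8590 * 1.6740)
Result: 1.6080 N/mm^2


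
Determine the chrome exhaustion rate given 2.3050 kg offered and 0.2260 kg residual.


Formula: Uptake = (offered - residual) / offered * 100
Substituting: Uptake = (2.3050 - 0.2260) / 2.3050 * 100
Result: 90.1952 %


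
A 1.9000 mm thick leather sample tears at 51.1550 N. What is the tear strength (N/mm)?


Formula: Tear strength = force / thickness
Substituting: Tear strength = 51.1550 / 1.9000
Result: 26.9237 N/mm


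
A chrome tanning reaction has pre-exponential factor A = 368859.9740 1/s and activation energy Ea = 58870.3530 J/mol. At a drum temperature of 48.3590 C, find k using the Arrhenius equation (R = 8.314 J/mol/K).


T_K = T_C + 273.15 = 48.3590 + 273.15 = 321.5090 K
exponent = -Ea / (R * T_K) = -58870.3530 / (8.314 * 321.5090) = -22.0239
k = A * exp(exponent) = 368859.9740 * exp(-22.0239) = 1.0047e-04 1/s
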